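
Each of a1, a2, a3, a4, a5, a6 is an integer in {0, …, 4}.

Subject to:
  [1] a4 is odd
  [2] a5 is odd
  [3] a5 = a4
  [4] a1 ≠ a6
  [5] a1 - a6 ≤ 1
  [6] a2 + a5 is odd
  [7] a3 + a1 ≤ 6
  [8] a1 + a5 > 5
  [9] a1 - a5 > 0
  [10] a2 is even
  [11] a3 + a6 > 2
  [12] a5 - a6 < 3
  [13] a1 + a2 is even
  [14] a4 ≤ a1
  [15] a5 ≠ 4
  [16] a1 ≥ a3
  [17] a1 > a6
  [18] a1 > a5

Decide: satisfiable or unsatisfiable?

The assignment a1 = 4, a2 = 2, a3 = 2, a4 = 3, a5 = 3, a6 = 3 works:
  constraint 5 holds since a1 - a6 = 1.
  constraint 7 holds since a3 + a1 = 6.
The rest check out directly.

Satisfiable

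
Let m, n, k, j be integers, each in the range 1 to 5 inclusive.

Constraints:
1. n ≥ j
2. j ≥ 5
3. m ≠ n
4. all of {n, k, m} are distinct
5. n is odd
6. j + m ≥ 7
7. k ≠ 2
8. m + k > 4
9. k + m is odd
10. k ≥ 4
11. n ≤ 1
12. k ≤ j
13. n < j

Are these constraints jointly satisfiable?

From constraints 10 and 12: j ≥ k and k ≥ 4, so j ≥ 4. From constraints 1 and 11: j ≤ n and n ≤ 1, so j ≤ 1. But 1 < 4, so no value of j works.

Unsatisfiable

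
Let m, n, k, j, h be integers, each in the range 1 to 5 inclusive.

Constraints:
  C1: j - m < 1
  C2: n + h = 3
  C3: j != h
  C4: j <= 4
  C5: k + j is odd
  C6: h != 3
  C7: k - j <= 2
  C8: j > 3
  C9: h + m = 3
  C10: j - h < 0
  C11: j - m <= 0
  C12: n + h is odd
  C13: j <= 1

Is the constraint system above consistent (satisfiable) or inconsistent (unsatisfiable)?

From constraint 8: j ≥ 4. From constraint 13: j ≤ 1. But 1 < 4, so no value of j works.

Unsatisfiable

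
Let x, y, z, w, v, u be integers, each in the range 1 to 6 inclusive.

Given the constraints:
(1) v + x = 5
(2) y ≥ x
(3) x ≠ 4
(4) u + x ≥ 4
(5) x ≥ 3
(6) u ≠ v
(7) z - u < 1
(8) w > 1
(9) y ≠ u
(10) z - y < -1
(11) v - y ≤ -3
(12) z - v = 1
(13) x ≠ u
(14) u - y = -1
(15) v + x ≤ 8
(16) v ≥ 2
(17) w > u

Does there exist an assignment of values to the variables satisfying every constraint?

Satisfiable

Try x = 3, y = 5, z = 3, w = 5, v = 2, u = 4.
Check constraint 1: v + x = 5; constraint 4: u + x = 7; constraint 7: z - u = -1. The remaining constraints are straightforward to verify.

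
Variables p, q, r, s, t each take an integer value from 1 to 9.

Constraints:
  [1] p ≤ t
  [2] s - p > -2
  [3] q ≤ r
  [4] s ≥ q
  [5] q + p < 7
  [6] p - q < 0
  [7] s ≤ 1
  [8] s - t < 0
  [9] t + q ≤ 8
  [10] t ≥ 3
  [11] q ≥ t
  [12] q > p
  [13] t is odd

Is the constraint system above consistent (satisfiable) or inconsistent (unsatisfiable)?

From constraints 10 and 11: q ≥ t and t ≥ 3, so q ≥ 3. From constraints 4 and 7: q ≤ s and s ≤ 1, so q ≤ 1. But 1 < 3, so no value of q works.

Unsatisfiable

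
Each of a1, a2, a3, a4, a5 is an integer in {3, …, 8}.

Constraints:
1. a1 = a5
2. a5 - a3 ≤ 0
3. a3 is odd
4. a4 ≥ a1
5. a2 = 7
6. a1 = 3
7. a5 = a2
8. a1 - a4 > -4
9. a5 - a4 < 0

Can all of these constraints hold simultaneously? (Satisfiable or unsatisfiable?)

Unsatisfiable

Constraint 6 fixes a1 = 3 and constraint 5 fixes a2 = 7. Constraints 1 and 7 give a1 = a5 = a2, so a1 = a2. But 3 ≠ 7 — contradiction.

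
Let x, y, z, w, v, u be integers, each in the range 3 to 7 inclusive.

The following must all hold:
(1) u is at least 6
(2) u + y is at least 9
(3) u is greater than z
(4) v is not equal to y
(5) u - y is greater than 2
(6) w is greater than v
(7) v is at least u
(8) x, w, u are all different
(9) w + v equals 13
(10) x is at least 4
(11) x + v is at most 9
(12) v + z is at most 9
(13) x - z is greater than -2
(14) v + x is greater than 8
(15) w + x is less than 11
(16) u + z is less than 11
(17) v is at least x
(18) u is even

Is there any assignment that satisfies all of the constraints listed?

From constraint 10: x ≥ 4. From constraints 1 and 7: v ≥ u ≥ 6. Hence x + v ≥ 10. But constraint 11 requires x + v ≤ 9, and 9 < 10. Contradiction.

Unsatisfiable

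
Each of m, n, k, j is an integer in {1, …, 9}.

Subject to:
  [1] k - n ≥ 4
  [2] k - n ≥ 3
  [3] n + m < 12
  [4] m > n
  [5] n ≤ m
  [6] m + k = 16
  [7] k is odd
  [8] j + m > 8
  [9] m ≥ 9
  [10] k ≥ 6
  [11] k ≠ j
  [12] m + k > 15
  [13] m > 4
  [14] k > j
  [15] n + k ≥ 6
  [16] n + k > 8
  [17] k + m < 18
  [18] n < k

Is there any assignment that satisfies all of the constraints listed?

Satisfiable

Take m = 9, n = 2, k = 7, j = 2. Then constraint 1: k - n = 5; constraint 2: k - n = 5; constraint 3: n + m = 11, and every other listed constraint is also met.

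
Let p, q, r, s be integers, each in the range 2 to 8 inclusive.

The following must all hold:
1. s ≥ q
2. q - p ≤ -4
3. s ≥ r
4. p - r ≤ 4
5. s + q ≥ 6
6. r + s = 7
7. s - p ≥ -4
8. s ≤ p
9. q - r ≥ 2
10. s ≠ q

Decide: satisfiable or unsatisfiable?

Unsatisfiable

Constraints 2, 4, and 9 give p − q ≥ 4, q − r ≥ 2, r − p ≥ -4.
Adding all 3 inequalities: the left sides telescope to 0, and the right sides sum to 4 + 2 + (-4) = 2. So 0 ≥ 2, which is false.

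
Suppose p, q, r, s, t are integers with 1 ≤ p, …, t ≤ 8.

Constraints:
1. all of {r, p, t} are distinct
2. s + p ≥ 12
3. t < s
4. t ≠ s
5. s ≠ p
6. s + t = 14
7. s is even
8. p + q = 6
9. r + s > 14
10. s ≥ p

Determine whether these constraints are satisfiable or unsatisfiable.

One satisfying assignment is p = 5, q = 1, r = 8, s = 8, t = 6.
For the less obvious constraints — constraint 2: s + p = 13; constraint 6: s + t = 14 — and the others hold by inspection.

Satisfiable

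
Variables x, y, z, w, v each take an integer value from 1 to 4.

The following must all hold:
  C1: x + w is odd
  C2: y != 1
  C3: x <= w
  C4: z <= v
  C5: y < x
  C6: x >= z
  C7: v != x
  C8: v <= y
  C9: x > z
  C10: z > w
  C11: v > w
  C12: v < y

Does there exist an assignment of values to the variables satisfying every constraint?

Constraints 3, 4, 5, 10, and 12 give w < z, z ≤ v, v < y, y < x, x ≤ w. Chaining: w < z ≤ v < y < x ≤ w, which forces w < w — impossible.

Unsatisfiable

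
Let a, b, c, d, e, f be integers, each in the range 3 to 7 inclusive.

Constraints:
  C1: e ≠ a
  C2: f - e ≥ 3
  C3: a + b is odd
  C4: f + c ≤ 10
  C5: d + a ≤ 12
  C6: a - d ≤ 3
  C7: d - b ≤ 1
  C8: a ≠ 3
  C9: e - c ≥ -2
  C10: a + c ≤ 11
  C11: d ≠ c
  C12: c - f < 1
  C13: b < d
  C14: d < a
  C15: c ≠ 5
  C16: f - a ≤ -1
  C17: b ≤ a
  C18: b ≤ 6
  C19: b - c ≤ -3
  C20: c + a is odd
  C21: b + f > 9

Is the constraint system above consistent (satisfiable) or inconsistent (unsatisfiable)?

Unsatisfiable

Constraints 2, 6, 7, 9, 16, and 19 give f − e ≥ 3, e − c ≥ -2, c − b ≥ 3, b − d ≥ -1, d − a ≥ -3, a − f ≥ 1.
Adding all 6 inequalities: the left sides telescope to 0, and the right sides sum to 3 + (-2) + 3 + (-1) + (-3) + 1 = 1. So 0 ≥ 1, which is false.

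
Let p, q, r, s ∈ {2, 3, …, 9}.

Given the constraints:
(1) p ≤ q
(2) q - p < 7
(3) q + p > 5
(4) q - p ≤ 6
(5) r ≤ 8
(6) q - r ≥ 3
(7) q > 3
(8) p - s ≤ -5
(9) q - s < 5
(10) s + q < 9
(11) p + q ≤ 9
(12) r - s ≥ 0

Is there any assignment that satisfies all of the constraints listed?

Constraints 4, 6, 8, and 12 give p − q ≥ -6, q − r ≥ 3, r − s ≥ 0, s − p ≥ 5.
Adding all 4 inequalities: the left sides telescope to 0, and the right sides sum to (-6) + 3 + 0 + 5 = 2. So 0 ≥ 2, which is false.

Unsatisfiable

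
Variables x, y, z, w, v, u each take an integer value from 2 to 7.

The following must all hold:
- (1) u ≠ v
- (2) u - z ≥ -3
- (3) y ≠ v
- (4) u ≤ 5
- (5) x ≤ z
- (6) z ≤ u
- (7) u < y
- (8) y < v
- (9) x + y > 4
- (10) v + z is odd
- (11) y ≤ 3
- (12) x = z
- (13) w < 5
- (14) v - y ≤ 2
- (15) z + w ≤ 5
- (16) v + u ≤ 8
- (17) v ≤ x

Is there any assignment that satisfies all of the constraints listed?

Constraints 5, 6, 7, 8, and 17 give z ≤ u, u < y, y < v, v ≤ x, x ≤ z. Chaining: z ≤ u < y < v ≤ x ≤ z, which forces z < z — impossible.

Unsatisfiable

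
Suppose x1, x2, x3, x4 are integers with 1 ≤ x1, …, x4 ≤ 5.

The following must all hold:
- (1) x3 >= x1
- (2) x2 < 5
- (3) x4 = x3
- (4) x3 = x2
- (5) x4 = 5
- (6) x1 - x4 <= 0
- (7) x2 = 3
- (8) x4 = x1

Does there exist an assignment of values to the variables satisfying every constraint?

Constraint 5 fixes x4 = 5 and constraint 7 fixes x2 = 3. Constraints 3 and 4 give x4 = x3 = x2, so x4 = x2. But 5 ≠ 3 — contradiction.

Unsatisfiable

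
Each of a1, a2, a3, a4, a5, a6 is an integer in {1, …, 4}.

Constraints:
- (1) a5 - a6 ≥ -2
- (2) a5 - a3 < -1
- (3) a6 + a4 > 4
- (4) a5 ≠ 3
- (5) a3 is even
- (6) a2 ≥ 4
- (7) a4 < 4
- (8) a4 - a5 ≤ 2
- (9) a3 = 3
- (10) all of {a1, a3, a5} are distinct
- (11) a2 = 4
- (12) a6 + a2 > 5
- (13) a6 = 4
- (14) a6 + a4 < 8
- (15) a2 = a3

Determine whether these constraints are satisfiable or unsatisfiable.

Unsatisfiable

Constraint 11 fixes a2 = 4 and constraint 9 fixes a3 = 3, but constraint 15 requires a2 = a3. Since 4 ≠ 3, contradiction.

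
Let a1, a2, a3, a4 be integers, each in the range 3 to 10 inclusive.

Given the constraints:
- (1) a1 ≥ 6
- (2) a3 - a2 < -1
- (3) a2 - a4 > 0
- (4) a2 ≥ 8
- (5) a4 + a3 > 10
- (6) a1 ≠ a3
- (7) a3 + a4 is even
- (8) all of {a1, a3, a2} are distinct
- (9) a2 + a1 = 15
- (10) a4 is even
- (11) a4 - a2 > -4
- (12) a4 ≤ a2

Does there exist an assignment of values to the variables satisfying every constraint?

Satisfiable

The assignment a1 = 7, a2 = 8, a3 = 6, a4 = 6 works:
  constraint 2 holds since a3 - a2 = -2.
  constraint 3 holds since a2 - a4 = 2.
  constraint 5 holds since a4 + a3 = 12.
The rest check out directly.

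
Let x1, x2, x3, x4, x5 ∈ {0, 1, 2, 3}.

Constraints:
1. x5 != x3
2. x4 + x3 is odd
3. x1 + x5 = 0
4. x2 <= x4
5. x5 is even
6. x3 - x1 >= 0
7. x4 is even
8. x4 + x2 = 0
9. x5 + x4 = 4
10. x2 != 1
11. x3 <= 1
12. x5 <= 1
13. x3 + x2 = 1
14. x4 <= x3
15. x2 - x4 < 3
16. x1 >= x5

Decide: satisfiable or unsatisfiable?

Unsatisfiable

From constraint 12: x5 ≤ 1. From constraints 11 and 14: x4 ≤ x3 ≤ 1. Hence x5 + x4 ≤ 2. But constraint 9 requires x5 + x4 = 4, and 4 > 2. Contradiction.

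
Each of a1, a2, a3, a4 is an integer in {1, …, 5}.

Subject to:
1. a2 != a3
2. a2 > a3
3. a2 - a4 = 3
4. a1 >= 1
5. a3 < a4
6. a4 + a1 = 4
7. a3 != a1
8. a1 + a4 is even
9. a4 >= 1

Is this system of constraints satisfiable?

Satisfiable

The assignment a1 = 2, a2 = 5, a3 = 1, a4 = 2 works:
  constraint 3 holds since a2 - a4 = 3.
  constraint 6 holds since a4 + a1 = 4.
  constraint 8 holds since a1 + a4 = 4 is even.
The rest check out directly.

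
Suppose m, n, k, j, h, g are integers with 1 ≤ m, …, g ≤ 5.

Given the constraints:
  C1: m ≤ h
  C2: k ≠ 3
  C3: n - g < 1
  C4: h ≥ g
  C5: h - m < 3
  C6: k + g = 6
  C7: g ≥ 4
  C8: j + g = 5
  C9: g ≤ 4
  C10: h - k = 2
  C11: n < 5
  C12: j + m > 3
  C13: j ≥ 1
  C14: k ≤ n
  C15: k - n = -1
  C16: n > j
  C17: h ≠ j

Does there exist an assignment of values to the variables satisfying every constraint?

Take m = 3, n = 3, k = 2, j = 1, h = 4, g = 4. Then constraint 3: n - g = -1; constraint 5: h - m = 1; constraint 6: k + g = 6, and every other listed constraint is also met.

Satisfiable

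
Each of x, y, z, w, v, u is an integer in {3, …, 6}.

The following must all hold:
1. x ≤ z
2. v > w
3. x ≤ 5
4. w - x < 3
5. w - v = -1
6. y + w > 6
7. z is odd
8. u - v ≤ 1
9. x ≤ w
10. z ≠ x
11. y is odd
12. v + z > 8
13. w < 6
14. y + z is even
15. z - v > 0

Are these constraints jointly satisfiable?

Satisfiable

One satisfying assignment is x = 3, y = 5, z = 5, w = 3, v = 4, u = 3.
For the less obvious constraints — constraint 4: w - x = 0; constraint 5: w - v = -1 — and the others hold by inspection.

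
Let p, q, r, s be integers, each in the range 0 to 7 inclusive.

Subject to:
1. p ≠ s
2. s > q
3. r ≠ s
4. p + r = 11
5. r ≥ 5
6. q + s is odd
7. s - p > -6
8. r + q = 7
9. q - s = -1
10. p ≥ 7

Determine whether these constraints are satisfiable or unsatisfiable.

Unsatisfiable

From constraint 10: p ≥ 7. From constraint 5: r ≥ 5. Hence p + r ≥ 12. But constraint 4 requires p + r = 11, and 11 < 12. Contradiction.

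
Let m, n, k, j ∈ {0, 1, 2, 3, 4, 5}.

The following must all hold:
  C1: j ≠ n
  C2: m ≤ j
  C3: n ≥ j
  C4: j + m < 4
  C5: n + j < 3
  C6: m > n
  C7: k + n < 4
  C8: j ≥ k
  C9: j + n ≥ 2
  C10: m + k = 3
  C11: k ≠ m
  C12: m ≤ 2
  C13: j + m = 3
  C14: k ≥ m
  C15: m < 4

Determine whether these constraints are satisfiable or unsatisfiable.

Constraints 3, 6, 8, and 14 give j ≤ n, n < m, m ≤ k, k ≤ j. Chaining: j ≤ n < m ≤ k ≤ j, which forces j < j — impossible.

Unsatisfiable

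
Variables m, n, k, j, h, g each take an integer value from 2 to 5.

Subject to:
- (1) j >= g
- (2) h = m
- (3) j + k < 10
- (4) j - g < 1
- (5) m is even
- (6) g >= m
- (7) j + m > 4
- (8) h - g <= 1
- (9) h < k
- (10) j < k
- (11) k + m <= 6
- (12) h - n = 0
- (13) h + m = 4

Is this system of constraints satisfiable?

Try m = 2, n = 2, k = 4, j = 3, h = 2, g = 3.
Check constraint 3: j + k = 7; constraint 4: j - g = 0; constraint 7: j + m = 5. The remaining constraints are straightforward to verify.

Satisfiable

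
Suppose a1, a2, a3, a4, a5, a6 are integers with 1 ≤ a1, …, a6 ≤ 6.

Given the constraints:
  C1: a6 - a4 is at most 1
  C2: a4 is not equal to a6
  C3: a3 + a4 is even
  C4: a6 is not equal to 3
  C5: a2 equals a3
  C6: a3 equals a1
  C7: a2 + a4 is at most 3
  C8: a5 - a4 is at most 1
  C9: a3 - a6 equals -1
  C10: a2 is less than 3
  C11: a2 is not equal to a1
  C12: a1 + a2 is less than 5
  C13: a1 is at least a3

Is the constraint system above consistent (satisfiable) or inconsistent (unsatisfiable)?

Unsatisfiable

From constraints 5 and 6, a2 = a3 = a1, so a2 = a1. But constraint 11 says a2 ≠ a1. Contradiction.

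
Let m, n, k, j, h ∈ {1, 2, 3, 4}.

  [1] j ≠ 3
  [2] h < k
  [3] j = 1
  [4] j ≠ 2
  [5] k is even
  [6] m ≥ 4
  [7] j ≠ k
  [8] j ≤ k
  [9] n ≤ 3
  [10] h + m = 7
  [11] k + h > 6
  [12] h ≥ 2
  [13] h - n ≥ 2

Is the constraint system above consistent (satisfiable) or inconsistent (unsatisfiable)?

Satisfiable

Take m = 4, n = 1, k = 4, j = 1, h = 3. Then constraint 10: h + m = 7; constraint 11: k + h = 7; constraint 13: h - n = 2, and every other listed constraint is also met.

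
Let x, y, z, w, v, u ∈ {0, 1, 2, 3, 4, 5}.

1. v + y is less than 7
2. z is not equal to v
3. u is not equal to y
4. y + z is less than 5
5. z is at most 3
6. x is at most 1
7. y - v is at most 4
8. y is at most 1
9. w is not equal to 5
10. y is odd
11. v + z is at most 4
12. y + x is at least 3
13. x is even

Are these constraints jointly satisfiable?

From constraint 8: y ≤ 1. From constraint 6: x ≤ 1. Hence y + x ≤ 2. But constraint 12 requires y + x ≥ 3, and 3 > 2. Contradiction.

Unsatisfiable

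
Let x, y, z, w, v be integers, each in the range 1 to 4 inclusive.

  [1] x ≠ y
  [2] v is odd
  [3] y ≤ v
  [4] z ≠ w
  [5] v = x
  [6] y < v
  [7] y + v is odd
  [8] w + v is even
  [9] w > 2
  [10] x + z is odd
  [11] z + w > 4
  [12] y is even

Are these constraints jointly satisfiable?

Try x = 3, y = 2, z = 4, w = 3, v = 3.
Check constraint 2: v = 3 is odd; constraint 7: y + v = 5 is odd; constraint 11: z + w = 7. The remaining constraints are straightforward to verify.

Satisfiable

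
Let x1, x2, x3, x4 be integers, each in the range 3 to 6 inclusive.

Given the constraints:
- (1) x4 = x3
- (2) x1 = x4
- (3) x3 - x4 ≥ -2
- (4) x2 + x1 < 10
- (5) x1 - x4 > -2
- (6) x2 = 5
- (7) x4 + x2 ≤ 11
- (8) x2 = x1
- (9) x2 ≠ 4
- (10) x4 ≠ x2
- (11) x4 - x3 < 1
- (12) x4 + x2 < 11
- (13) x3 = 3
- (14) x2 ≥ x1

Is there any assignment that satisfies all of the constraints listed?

Unsatisfiable

Constraint 6 fixes x2 = 5 and constraint 13 fixes x3 = 3. Constraints 1, 2, and 8 give x2 = x1 = x4 = x3, so x2 = x3. But 5 ≠ 3 — contradiction.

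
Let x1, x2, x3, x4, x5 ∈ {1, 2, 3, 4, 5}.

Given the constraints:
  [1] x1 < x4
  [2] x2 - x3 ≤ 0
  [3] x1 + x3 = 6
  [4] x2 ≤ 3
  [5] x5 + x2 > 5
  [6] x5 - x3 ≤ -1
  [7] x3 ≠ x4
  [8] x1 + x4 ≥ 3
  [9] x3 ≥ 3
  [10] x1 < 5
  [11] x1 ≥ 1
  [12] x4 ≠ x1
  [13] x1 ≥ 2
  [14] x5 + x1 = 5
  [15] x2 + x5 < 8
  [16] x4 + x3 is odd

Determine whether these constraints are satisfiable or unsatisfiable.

Satisfiable

Try x1 = 2, x2 = 3, x3 = 4, x4 = 3, x5 = 3.
Check constraint 2: x2 - x3 = -1; constraint 3: x1 + x3 = 6; constraint 5: x5 + x2 = 6. The remaining constraints are straightforward to verify.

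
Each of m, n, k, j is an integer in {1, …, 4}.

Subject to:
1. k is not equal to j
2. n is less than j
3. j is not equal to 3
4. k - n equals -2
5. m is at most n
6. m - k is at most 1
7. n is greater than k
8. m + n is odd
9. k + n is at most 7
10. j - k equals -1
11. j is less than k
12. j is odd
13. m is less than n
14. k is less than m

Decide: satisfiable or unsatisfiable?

Constraints 2, 11, 13, and 14 give m < n, n < j, j < k, k < m. Chaining: m < n < j < k < m, which forces m < m — impossible.

Unsatisfiable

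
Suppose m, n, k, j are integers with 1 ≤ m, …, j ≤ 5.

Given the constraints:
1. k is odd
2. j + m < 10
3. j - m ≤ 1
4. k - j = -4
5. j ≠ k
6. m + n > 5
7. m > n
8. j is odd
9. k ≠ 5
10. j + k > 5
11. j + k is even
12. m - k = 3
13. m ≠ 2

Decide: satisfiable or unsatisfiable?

Try m = 4, n = 2, k = 1, j = 5.
Check constraint 2: j + m = 9; constraint 3: j - m = 1. The remaining constraints are straightforward to verify.

Satisfiable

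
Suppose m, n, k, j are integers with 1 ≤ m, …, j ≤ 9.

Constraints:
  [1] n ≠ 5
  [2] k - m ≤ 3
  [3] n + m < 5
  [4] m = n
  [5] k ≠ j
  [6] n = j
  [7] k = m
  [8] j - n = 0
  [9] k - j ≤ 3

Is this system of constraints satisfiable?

From constraints 4, 6, and 7, k = m = n = j, so k = j. But constraint 5 says k ≠ j. Contradiction.

Unsatisfiable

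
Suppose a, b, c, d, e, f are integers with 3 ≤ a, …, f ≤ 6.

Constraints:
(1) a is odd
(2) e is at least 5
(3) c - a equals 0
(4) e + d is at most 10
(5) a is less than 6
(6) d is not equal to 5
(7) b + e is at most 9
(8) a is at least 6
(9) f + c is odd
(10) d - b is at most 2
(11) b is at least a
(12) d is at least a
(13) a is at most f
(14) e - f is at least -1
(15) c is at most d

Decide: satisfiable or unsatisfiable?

Unsatisfiable

From constraint 2: e ≥ 5. From constraints 8 and 12: d ≥ a ≥ 6. Hence e + d ≥ 11. But constraint 4 requires e + d ≤ 10, and 10 < 11. Contradiction.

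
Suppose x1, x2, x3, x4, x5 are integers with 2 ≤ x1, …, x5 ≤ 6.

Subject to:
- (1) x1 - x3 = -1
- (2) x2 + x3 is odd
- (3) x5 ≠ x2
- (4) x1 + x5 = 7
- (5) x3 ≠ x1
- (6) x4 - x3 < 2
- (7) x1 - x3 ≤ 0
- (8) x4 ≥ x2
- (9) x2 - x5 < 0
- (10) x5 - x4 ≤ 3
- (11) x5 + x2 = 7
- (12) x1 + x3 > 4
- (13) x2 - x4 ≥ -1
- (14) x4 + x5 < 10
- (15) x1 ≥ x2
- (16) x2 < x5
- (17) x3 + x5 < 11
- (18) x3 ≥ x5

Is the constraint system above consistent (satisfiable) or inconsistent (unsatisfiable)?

Satisfiable

Setting (x1, x2, x3, x4, x5) = (3, 3, 4, 4, 4) satisfies everything: constraint 1: x1 - x3 = -1; constraint 4: x1 + x5 = 7, and the others follow.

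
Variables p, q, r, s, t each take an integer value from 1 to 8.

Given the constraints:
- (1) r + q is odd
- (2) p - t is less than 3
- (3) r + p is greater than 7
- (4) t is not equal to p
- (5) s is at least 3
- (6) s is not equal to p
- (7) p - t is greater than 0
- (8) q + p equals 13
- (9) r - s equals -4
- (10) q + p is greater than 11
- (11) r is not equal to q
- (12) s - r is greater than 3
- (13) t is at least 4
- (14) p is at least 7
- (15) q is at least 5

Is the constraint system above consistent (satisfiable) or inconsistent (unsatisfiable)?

Satisfiable

Setting (p, q, r, s, t) = (7, 6, 1, 5, 6) satisfies everything: constraint 2: p - t = 1; constraint 3: r + p = 8; constraint 7: p - t = 1, and the others follow.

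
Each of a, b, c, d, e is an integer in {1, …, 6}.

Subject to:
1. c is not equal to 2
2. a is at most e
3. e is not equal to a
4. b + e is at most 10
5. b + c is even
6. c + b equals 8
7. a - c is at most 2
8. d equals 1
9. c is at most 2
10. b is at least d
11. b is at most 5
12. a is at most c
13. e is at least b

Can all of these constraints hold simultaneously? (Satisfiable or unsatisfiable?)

Unsatisfiable

From constraint 9: c ≤ 2. From constraint 11: b ≤ 5. Hence c + b ≤ 7. But constraint 6 requires c + b = 8, and 8 > 7. Contradiction.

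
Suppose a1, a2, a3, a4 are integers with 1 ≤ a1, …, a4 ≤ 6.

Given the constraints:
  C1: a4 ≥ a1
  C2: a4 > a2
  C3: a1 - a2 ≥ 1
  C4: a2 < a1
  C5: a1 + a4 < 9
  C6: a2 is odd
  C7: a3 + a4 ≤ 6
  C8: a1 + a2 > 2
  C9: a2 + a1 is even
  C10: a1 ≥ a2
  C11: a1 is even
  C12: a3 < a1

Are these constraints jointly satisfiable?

Constraint 6 makes a2 odd and constraint 11 makes a1 even, so a2 + a1 must be odd. Constraint 9 says a2 + a1 is even — contradiction.

Unsatisfiable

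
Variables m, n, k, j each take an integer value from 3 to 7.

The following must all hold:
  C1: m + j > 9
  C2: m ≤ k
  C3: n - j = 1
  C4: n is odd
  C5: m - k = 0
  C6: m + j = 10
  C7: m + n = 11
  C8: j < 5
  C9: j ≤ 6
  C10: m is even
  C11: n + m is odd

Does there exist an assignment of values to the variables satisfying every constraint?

Satisfiable

One satisfying assignment is m = 6, n = 5, k = 6, j = 4.
For the less obvious constraints — constraint 1: m + j = 10; constraint 3: n - j = 1; constraint 5: m - k = 0 — and the others hold by inspection.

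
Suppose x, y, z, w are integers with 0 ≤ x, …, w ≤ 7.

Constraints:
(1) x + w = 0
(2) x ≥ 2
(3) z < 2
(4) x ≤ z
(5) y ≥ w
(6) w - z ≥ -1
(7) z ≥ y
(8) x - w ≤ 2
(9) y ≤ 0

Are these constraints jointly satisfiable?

Unsatisfiable

From constraints 2 and 4: z ≥ x and x ≥ 2, so z ≥ 2. From constraint 3: z ≤ 1. But 1 < 2, so no value of z works.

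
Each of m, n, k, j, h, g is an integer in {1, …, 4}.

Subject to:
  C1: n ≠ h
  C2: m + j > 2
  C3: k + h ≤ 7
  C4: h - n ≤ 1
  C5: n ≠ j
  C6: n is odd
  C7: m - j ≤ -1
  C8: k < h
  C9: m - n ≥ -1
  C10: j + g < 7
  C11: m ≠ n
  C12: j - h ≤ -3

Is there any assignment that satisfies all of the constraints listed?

Unsatisfiable

Constraints 4, 7, 9, and 12 give j − m ≥ 1, m − n ≥ -1, n − h ≥ -1, h − j ≥ 3.
Adding all 4 inequalities: the left sides telescope to 0, and the right sides sum to 1 + (-1) + (-1) + 3 = 2. So 0 ≥ 2, which is false.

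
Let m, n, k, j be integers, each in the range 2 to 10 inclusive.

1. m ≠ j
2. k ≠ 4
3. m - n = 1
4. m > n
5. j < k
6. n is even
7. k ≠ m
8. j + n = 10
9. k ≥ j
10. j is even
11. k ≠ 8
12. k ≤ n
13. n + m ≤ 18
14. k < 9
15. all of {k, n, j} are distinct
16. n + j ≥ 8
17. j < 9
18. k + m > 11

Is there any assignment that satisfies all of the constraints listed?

Satisfiable

Try m = 9, n = 8, k = 5, j = 2.
Check constraint 3: m - n = 1; constraint 8: j + n = 10. The remaining constraints are straightforward to verify.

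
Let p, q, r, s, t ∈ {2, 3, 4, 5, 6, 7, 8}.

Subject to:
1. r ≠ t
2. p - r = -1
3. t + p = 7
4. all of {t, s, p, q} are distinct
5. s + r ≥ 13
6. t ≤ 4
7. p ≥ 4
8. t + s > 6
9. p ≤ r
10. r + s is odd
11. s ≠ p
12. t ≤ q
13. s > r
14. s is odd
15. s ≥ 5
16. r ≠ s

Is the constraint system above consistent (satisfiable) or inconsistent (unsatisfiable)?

Setting (p, q, r, s, t) = (5, 3, 6, 7, 2) satisfies everything: constraint 2: p - r = -1; constraint 3: t + p = 7; constraint 5: s + r = 13, and the others follow.

Satisfiable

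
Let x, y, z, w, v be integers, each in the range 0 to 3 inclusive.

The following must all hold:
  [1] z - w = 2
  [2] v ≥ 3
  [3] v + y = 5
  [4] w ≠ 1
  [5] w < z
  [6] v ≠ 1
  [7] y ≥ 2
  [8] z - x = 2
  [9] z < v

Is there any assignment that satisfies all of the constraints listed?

Satisfiable

The assignment x = 0, y = 2, z = 2, w = 0, v = 3 works:
  constraint 1 holds since z - w = 2.
  constraint 3 holds since v + y = 5.
The rest check out directly.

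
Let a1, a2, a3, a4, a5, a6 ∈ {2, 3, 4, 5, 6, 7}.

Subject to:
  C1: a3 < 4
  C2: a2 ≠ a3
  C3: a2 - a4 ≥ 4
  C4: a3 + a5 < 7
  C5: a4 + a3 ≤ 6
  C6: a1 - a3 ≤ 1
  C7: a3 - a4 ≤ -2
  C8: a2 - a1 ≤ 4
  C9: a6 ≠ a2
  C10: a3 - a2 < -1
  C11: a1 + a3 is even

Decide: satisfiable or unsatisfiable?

Unsatisfiable

Constraints 3, 6, 7, and 8 give a3 − a1 ≥ -1, a1 − a2 ≥ -4, a2 − a4 ≥ 4, a4 − a3 ≥ 2.
Adding all 4 inequalities: the left sides telescope to 0, and the right sides sum to (-1) + (-4) + 4 + 2 = 1. So 0 ≥ 1, which is false.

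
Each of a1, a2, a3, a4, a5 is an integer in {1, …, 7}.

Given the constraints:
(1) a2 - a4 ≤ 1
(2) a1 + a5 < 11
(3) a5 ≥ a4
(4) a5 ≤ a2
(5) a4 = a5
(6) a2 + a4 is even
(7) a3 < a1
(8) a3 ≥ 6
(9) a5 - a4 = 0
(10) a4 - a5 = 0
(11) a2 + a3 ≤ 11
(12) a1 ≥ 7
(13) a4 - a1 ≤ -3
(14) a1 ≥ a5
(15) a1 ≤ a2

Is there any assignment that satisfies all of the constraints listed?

From constraints 12 and 15: a2 ≥ a1 ≥ 7. From constraint 8: a3 ≥ 6. Hence a2 + a3 ≥ 13. But constraint 11 requires a2 + a3 ≤ 11, and 11 < 13. Contradiction.

Unsatisfiable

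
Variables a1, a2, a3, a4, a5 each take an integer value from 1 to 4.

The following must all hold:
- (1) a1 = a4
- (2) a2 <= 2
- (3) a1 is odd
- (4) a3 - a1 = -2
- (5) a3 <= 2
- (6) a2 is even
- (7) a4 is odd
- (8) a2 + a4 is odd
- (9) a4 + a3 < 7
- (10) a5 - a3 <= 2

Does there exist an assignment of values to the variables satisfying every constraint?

Satisfiable

Setting (a1, a2, a3, a4, a5) = (3, 2, 1, 3, 2) satisfies everything: constraint 4: a3 - a1 = -2; constraint 9: a4 + a3 = 4, and the others follow.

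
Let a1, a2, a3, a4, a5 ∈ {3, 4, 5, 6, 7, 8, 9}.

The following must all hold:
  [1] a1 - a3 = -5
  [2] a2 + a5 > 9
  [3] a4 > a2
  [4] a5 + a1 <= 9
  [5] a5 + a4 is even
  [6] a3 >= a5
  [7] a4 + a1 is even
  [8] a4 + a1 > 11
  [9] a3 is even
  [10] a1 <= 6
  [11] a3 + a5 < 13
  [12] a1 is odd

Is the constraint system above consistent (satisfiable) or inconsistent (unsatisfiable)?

Satisfiable

Take a1 = 3, a2 = 8, a3 = 8, a4 = 9, a5 = 3. Then constraint 1: a1 - a3 = -5; constraint 2: a2 + a5 = 11; constraint 4: a5 + a1 = 6, and every other listed constraint is also met.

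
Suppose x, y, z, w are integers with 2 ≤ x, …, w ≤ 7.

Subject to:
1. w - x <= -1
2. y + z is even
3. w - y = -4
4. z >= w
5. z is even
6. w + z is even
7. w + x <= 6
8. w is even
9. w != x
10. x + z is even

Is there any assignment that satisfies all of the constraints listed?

Satisfiable

The assignment x = 4, y = 6, z = 2, w = 2 works:
  constraint 1 holds since w - x = -2.
  constraint 3 holds since w - y = -4.
The rest check out directly.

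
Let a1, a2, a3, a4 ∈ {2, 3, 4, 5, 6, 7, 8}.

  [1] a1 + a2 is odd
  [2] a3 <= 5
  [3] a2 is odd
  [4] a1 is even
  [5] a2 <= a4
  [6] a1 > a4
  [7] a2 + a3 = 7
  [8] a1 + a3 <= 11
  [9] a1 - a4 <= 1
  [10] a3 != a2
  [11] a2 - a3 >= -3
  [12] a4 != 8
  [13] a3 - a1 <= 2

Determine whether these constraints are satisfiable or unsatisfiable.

Satisfiable

Setting (a1, a2, a3, a4) = (4, 3, 4, 3) satisfies everything: constraint 7: a2 + a3 = 7; constraint 8: a1 + a3 = 8; constraint 9: a1 - a4 = 1, and the others follow.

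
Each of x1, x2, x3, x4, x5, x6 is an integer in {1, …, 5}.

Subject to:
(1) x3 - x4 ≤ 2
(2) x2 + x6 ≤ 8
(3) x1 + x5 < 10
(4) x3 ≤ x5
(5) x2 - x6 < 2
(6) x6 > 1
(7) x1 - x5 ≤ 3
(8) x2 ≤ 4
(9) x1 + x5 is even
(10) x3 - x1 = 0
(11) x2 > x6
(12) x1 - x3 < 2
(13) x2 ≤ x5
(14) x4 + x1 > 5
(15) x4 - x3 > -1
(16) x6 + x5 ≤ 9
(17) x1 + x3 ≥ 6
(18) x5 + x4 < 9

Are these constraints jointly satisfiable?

Setting (x1, x2, x3, x4, x5, x6) = (4, 4, 4, 4, 4, 3) satisfies everything: constraint 1: x3 - x4 = 0; constraint 2: x2 + x6 = 7; constraint 3: x1 + x5 = 8, and the others follow.

Satisfiable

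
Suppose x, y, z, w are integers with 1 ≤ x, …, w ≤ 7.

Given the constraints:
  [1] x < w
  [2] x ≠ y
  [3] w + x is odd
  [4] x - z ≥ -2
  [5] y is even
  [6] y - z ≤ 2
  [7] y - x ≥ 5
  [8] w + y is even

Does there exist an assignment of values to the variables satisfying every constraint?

Constraints 4, 6, and 7 give x − z ≥ -2, z − y ≥ -2, y − x ≥ 5.
Adding all 3 inequalities: the left sides telescope to 0, and the right sides sum to (-2) + (-2) + 5 = 1. So 0 ≥ 1, which is false.

Unsatisfiable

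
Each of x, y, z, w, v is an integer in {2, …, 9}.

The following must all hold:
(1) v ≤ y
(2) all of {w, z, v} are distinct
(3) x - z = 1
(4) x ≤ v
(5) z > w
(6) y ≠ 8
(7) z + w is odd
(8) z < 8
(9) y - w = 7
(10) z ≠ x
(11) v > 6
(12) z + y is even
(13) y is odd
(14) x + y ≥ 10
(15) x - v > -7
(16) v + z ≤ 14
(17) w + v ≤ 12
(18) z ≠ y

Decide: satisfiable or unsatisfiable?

One satisfying assignment is x = 4, y = 9, z = 3, w = 2, v = 9.
For the less obvious constraints — constraint 3: x - z = 1; constraint 9: y - w = 7; constraint 14: x + y = 13 — and the others hold by inspection.

Satisfiable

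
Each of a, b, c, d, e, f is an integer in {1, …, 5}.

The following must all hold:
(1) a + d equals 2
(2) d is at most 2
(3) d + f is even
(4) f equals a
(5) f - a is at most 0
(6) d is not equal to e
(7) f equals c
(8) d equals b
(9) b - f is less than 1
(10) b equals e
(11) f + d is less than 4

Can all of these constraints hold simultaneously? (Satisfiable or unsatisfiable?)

Unsatisfiable

From constraints 8 and 10, d = b = e, so d = e. But constraint 6 says d ≠ e. Contradiction.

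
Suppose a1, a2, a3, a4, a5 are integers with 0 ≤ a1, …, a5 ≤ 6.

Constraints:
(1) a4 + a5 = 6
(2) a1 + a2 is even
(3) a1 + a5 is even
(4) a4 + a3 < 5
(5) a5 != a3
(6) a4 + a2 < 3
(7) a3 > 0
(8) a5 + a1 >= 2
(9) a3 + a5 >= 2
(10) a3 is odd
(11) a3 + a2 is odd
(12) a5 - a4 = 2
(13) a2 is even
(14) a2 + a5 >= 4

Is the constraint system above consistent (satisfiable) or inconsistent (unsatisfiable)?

Satisfiable

Try a1 = 0, a2 = 0, a3 = 1, a4 = 2, a5 = 4.
Check constraint 1: a4 + a5 = 6; constraint 4: a4 + a3 = 3; constraint 6: a4 + a2 = 2. The remaining constraints are straightforward to verify.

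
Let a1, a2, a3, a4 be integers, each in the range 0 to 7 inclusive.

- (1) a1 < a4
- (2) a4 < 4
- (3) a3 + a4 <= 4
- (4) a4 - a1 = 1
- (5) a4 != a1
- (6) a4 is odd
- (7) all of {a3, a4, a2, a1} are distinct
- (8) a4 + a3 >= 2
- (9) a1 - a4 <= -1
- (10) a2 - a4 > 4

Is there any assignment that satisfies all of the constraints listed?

Take a1 = 0, a2 = 6, a3 = 3, a4 = 1. Then constraint 3: a3 + a4 = 4; constraint 4: a4 - a1 = 1, and every other listed constraint is also met.

Satisfiable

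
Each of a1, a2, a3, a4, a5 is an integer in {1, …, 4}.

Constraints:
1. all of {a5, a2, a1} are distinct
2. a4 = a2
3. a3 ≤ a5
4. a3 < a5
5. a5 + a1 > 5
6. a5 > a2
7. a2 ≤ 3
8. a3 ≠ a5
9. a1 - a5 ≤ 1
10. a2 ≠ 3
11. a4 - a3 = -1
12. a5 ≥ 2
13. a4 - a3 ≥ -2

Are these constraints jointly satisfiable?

The assignment a1 = 4, a2 = 1, a3 = 2, a4 = 1, a5 = 3 works:
  constraint 5 holds since a5 + a1 = 7.
  constraint 9 holds since a1 - a5 = 1.
  constraint 11 holds since a4 - a3 = -1.
The rest check out directly.

Satisfiable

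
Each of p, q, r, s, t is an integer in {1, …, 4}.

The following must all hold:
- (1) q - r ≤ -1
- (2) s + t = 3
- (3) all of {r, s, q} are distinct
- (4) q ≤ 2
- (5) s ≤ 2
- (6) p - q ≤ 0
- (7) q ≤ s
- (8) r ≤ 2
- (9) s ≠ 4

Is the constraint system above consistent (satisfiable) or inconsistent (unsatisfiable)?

Unsatisfiable

Constraints 4, 5, and 8 confine each of r, s, q to the 2 values {1, 2} (the domain already gives each ≥ 1).
Constraint 3 requires all 3 of them to be distinct, but only 2 values are available — impossible by the pigeonhole principle.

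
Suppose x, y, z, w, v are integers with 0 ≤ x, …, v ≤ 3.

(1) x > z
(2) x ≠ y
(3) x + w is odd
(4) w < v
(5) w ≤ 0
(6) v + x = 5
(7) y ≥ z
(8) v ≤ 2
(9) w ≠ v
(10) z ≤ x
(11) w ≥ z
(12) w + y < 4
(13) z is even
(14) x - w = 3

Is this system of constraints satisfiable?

Satisfiable

One satisfying assignment is x = 3, y = 2, z = 0, w = 0, v = 2.
For the less obvious constraints — constraint 6: v + x = 5; constraint 12: w + y = 2 — and the others hold by inspection.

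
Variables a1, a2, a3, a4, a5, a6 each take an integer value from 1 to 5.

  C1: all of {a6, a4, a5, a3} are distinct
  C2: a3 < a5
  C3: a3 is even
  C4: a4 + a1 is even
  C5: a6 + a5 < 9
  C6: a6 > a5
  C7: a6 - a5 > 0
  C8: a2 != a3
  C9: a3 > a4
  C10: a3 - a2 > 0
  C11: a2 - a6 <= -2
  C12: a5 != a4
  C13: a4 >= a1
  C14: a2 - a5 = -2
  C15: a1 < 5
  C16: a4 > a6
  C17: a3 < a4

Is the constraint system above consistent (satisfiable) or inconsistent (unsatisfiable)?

Unsatisfiable

Constraints 2, 7, 9, and 16 give a3 < a5, a5 < a6, a6 < a4, a4 < a3. Chaining: a3 < a5 < a6 < a4 < a3, which forces a3 < a3 — impossible.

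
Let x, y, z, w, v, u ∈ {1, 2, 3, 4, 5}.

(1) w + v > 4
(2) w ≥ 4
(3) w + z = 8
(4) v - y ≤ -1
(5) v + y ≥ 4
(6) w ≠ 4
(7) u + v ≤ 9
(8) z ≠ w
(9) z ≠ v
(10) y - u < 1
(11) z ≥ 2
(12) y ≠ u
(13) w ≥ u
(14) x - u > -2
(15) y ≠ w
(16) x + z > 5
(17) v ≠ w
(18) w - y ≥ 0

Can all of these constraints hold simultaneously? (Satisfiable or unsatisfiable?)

Satisfiable

Try x = 4, y = 4, z = 3, w = 5, v = 2, u = 5.
Check constraint 1: w + v = 7; constraint 3: w + z = 8. The remaining constraints are straightforward to verify.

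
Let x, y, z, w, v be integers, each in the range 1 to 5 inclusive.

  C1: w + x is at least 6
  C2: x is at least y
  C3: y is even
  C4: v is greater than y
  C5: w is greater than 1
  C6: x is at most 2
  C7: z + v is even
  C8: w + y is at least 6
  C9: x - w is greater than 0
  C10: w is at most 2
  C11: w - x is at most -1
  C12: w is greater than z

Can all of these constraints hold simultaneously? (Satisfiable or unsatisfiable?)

Unsatisfiable

From constraint 10: w ≤ 2. From constraints 2 and 6: y ≤ x ≤ 2. Hence w + y ≤ 4. But constraint 8 requires w + y ≥ 6, and 6 > 4. Contradiction.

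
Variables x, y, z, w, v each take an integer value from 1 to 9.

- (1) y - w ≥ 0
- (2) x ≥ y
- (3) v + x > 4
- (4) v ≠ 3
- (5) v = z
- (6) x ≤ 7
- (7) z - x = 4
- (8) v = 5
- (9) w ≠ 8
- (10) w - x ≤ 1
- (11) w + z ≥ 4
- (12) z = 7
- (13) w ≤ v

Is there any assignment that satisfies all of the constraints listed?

Constraint 8 fixes v = 5 and constraint 12 fixes z = 7, but constraint 5 requires v = z. Since 5 ≠ 7, contradiction.

Unsatisfiable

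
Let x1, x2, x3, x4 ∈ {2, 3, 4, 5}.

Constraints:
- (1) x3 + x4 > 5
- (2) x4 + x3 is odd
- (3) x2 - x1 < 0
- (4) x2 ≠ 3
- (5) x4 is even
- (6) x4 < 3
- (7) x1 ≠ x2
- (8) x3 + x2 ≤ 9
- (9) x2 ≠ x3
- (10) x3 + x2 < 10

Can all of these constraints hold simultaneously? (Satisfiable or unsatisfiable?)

Satisfiable

Take x1 = 5, x2 = 2, x3 = 5, x4 = 2. Then constraint 1: x3 + x4 = 7; constraint 3: x2 - x1 = -3; constraint 8: x3 + x2 = 7, and every other listed constraint is also met.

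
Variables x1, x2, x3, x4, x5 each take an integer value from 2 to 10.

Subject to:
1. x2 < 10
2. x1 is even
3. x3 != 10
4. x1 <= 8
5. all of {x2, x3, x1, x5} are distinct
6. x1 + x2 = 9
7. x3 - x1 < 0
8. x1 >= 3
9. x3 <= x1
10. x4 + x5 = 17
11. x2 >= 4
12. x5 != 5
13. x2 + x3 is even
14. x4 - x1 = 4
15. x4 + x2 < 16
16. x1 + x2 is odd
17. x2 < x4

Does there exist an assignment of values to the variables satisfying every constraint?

Take x1 = 4, x2 = 5, x3 = 3, x4 = 8, x5 = 9. Then constraint 6: x1 + x2 = 9; constraint 7: x3 - x1 = -1; constraint 10: x4 + x5 = 17, and every other listed constraint is also met.

Satisfiable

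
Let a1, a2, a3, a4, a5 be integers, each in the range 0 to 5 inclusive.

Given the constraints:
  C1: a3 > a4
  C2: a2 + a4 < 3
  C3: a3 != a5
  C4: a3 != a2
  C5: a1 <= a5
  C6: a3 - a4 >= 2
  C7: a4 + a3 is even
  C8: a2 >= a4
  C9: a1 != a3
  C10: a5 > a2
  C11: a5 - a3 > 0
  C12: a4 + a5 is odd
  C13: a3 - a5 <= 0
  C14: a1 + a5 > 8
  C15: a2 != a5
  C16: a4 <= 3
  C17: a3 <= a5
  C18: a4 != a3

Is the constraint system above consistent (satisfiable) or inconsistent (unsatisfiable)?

Satisfiable

Take a1 = 5, a2 = 1, a3 = 2, a4 = 0, a5 = 5. Then constraint 2: a2 + a4 = 1; constraint 6: a3 - a4 = 2; constraint 11: a5 - a3 = 3, and every other listed constraint is also met.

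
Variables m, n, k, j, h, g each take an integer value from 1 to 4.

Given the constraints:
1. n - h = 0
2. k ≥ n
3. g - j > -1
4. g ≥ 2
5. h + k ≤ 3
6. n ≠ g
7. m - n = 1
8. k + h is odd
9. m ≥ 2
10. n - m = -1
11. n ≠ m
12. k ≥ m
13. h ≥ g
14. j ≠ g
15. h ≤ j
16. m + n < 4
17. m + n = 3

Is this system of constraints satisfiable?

From constraints 4 and 13: h ≥ g ≥ 2. From constraints 9 and 12: k ≥ m ≥ 2. Hence h + k ≥ 4. But constraint 5 requires h + k ≤ 3, and 3 < 4. Contradiction.

Unsatisfiable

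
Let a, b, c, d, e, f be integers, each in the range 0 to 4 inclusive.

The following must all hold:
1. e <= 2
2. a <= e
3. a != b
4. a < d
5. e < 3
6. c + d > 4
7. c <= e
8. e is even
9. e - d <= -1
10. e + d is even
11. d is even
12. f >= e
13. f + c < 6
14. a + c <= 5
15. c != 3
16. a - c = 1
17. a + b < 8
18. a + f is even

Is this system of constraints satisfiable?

Try a = 2, b = 4, c = 1, d = 4, e = 2, f = 4.
Check constraint 6: c + d = 5; constraint 9: e - d = -2. The remaining constraints are straightforward to verify.

Satisfiable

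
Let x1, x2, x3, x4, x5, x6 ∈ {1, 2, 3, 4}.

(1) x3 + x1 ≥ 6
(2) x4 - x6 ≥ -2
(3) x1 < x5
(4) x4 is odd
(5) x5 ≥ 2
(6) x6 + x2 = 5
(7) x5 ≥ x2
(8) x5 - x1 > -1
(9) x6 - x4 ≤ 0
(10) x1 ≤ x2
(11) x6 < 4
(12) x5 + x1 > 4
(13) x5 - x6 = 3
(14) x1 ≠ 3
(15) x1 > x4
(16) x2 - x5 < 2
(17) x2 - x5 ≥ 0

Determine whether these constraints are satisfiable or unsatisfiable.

Take x1 = 2, x2 = 4, x3 = 4, x4 = 1, x5 = 4, x6 = 1. Then constraint 1: x3 + x1 = 6; constraint 2: x4 - x6 = 0; constraint 6: x6 + x2 = 5, and every other listed constraint is also met.

Satisfiable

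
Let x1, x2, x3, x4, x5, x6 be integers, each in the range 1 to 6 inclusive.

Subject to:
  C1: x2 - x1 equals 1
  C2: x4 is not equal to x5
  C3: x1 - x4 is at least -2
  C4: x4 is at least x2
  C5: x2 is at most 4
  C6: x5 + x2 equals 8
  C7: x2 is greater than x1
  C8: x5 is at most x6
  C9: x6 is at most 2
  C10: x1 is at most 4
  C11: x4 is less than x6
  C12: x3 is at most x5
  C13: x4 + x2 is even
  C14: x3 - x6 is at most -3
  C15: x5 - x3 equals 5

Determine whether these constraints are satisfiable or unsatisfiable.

Unsatisfiable

From constraints 8 and 9: x5 ≤ x6 ≤ 2. From constraint 5: x2 ≤ 4. Hence x5 + x2 ≤ 6. But constraint 6 requires x5 + x2 = 8, and 8 > 6. Contradiction.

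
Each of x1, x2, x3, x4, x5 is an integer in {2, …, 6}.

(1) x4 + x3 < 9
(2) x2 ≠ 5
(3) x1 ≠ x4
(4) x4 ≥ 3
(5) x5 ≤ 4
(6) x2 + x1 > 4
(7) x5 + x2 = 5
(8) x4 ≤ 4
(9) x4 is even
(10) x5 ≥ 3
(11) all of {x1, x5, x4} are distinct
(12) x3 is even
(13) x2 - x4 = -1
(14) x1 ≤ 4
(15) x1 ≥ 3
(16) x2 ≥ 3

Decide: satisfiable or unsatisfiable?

Unsatisfiable

Constraints 4, 5, 8, 10, 14, and 15 confine each of x1, x5, x4 to the 2 values {3, 4}.
Constraint 11 requires all 3 of them to be distinct, but only 2 values are available — impossible by the pigeonhole principle.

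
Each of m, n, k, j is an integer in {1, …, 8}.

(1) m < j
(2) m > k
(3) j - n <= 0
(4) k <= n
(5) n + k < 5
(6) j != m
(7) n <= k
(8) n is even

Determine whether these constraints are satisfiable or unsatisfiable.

Unsatisfiable

Constraints 1, 2, 3, and 7 give m < j, j ≤ n, n ≤ k, k < m. Chaining: m < j ≤ n ≤ k < m, which forces m < m — impossible.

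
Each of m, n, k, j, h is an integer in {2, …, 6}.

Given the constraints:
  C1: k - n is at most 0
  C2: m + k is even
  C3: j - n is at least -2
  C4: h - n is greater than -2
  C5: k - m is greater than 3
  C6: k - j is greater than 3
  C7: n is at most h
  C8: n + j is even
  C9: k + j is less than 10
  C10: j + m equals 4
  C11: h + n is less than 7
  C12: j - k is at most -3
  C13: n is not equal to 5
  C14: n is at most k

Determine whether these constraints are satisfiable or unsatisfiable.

Constraints 1, 3, and 12 give j − n ≥ -2, n − k ≥ 0, k − j ≥ 3.
Adding all 3 inequalities: the left sides telescope to 0, and the right sides sum to (-2) + 0 + 3 = 1. So 0 ≥ 1, which is false.

Unsatisfiable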